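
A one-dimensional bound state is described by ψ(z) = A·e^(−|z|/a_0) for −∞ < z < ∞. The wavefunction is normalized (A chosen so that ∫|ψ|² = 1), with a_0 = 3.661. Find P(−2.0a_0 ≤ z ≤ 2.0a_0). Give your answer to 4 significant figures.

P ≈ 0.9817

|ψ|² is the probability density, so P = ∫_{−2.0a_0}^{2.0a_0} |ψ|² dz.
Since A² = 1/(a_0), this is the region integral divided by the full normalization integral.
Both integrals are even about z = 0, so only the z ≥ 0 halves are needed (the factors of 2 cancel). Substituting u = z/a_0, A² and the length scale cancel in the ratio: P = ∫_{0}^{2.0} e^(-2·u) du / ∫_{0}^{∞} e^(-2·u) du.
Using ∫ e^(-2·u) du = -e^(-2·u)/2, the numerator is 1/2 - e^(-4)/2 and the denominator is 1/2.
The result is P = 0.98168.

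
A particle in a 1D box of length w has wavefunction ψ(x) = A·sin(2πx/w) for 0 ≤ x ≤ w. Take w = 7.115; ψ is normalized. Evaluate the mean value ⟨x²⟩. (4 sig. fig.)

By definition ⟨x²⟩ = ∫ x^2 |ψ(x)|² dx.
With ∫₀^w sin²(nπx/w) dx = w/2, the ratio of the moment integral to the normalization integral gives ⟨x²⟩ = -w^2/(8·π^2) + w^2/3.
Putting w = 7.115 gives 16.233.

⟨x^2⟩ ≈ 16.23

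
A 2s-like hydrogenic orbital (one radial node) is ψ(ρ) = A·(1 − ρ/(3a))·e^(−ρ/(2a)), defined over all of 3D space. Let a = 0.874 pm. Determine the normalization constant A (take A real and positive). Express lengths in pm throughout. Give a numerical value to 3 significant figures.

Require ∫ |ψ|² 4πρ² dρ = 1 over the whole domain.
∫|ψ|² 4πρ² dρ = A²·(8·π·a^3/3).
So A² = (8·π·a^3/3)^(−1).
Substituting a = 0.874 gives A² = 0.1788, so A = 0.4228.

A ≈ 0.423 pm^(-3/2)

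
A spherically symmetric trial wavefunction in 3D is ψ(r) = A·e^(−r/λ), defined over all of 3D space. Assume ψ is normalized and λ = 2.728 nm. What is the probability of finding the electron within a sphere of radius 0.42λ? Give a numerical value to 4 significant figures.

Integrate the radial probability density 4πr²|ψ|² over r ≤ 0.42λ.
The full normalization integral is A²·[π·λ^3] = 1, fixing A².
Substituting u = r/λ, A², 4π and the length scale all cancel in the ratio: P = ∫_{0}^{0.42} u^2·e^(-2·u) du / ∫_{0}^{∞} u^2·e^(-2·u) du.
With ∫ u^2·e^(-2·u) du = -(2·u^2 + 2·u + 1)·e^(-2·u)/4 + C, the region integral is 1/4 - 2741·e^(-21/25)/5000 and the full one is 1/4.
This evaluates to P = 0.053345.

P ≈ 0.05335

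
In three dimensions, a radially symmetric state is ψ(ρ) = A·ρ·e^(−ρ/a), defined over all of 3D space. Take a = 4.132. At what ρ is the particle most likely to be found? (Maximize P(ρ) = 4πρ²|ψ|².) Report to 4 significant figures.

ρ ≈ 8.264

Set d/dρ [P(ρ) = 4πρ²|ψ|²] = 0 and solve for ρ > 0.
This gives ρ = 2·a.
With a = 4.132, the most probable radial distance is 8.2640.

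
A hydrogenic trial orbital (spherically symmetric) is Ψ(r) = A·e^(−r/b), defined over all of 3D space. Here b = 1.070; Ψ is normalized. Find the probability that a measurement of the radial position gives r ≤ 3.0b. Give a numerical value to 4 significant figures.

With dV = 4πr²dr, the probability is ∫|Ψ|² dV over r ≤ 3.0b.
The full normalization integral is A²·[π·b^3] = 1, fixing A².
In terms of u = r/b (A², 4π and the length scale all cancel between numerator and denominator), P = [∫_{0}^{3.0} u^2·e^(-2·u) du] / [∫_{0}^{∞} u^2·e^(-2·u) du].
With ∫ u^2·e^(-2·u) du = -(2·u^2 + 2·u + 1)·e^(-2·u)/4 + C, the region integral is 1/4 - 25·e^(-6)/4 and the full one is 1/4.
Taking the ratio yields P = 0.93803.

P ≈ 0.9380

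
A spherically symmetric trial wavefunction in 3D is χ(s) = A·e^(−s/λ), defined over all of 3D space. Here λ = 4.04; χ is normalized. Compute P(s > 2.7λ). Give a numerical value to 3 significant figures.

Integrate the radial probability density 4πs²|χ|² over s > 2.7λ.
A² is fixed by ∫₀^∞ 4πs²|χ|² ds = 1, i.e. A² = (π·λ^3)^(−1).
In terms of u = s/λ (A², 4π and the length scale all cancel between numerator and denominator), P = [∫_{2.7}^{∞} u^2·e^(-2·u) du] / [∫_{0}^{∞} u^2·e^(-2·u) du].
With ∫ u^2·e^(-2·u) du = -(2·u^2 + 2·u + 1)·e^(-2·u)/4 + C, the region integral is 1049·e^(-27/5)/200 and the full one is 1/4.
This evaluates to P = 0.09476.

P ≈ 0.0948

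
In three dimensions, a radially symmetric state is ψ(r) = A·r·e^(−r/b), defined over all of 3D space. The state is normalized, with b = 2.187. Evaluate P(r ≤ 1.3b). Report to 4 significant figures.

With dV = 4πr²dr, the probability is ∫|ψ|² dV over r ≤ 1.3b.
Normalization gives A² = 1/(3·π·b^5).
Let u = r/b; then A², 4π and the length scale all cancel, so P = ∫_{0}^{1.3} u^4·e^(-2·u) du ÷ ∫_{0}^{∞} u^4·e^(-2·u) du.
Using ∫ u^4·e^(-2·u) du = -(u^4/2 + u^3 + 3·u^2/2 + 3·u/2 + 3/4)·e^(-2·u), the numerator is ≈ 0.0919324 and the denominator is 3/4.
Taking the ratio yields P = 0.12258.

P ≈ 0.1226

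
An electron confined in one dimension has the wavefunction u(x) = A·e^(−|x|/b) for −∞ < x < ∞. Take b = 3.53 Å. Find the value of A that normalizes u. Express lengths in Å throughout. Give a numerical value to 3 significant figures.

A ≈ 0.532 Å^(-1/2)

The normalization condition is ∫|u|² dx = 1 from −∞ to ∞.
Recall ∫₀^∞ x^m e^(−x/β) dx = m!·β^(m+1), with u = A·e^(−|x|/b), the integral evaluates to A²·[b].
Hence A² = 1/[b].
With b = 3.53: A² = 0.2833 and A = 0.5322.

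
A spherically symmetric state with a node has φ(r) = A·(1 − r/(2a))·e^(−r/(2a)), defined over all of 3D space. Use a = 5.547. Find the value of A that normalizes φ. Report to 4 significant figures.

A ≈ 0.01527

The normalization condition is ∫|φ|² 4πr² dr = 1 from 0 to ∞.
With φ = A·(1 − r/(2a))·e^(−r/(2a)), the integral evaluates to A²·[8·π·a^3].
Hence A² = 1/[8·π·a^3].
Substituting a = 5.547 gives A² = 0.00023312, so A = 0.015268.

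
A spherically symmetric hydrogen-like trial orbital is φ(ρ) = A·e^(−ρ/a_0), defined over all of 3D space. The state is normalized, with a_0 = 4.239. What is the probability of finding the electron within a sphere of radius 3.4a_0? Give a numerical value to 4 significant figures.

P = ∫ |φ|² 4πρ² dρ over ρ ≤ 3.4a_0.
Normalization gives A² = 1/(π·a_0^3).
Substituting u = ρ/a_0, A², 4π and the length scale all cancel in the ratio: P = ∫_{0}^{3.4} u^2·e^(-2·u) du / ∫_{0}^{∞} u^2·e^(-2·u) du.
Using ∫ u^2·e^(-2·u) du = -(2·u^2 + 2·u + 1)·e^(-2·u)/4, the numerator is 1/4 - 773·e^(-34/5)/100 and the denominator is 1/4.
The region integral divided by the full integral gives P = 0.96556.

P ≈ 0.9656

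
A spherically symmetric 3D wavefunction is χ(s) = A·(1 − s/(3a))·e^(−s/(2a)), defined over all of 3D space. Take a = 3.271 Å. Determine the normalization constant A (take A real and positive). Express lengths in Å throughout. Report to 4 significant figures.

The normalization condition is ∫|χ|² 4πs² ds = 1 from 0 to ∞.
In 3D with spherical symmetry the volume element is 4πs² ds.
Using ∫₀^∞ sⁿ e^(−αs) ds = n!/αⁿ⁺¹, the integral (without the A² prefactor) comes out to 8·π·a^3/3.
Hence A² = 1/[8·π·a^3/3].
Substituting a = 3.271 gives A² = 0.0034107, so A = 0.058401.

A ≈ 0.05840 Å^(-3/2)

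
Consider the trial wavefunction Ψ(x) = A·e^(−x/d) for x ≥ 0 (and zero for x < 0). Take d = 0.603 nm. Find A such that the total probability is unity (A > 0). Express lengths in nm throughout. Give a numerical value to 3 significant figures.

A ≈ 1.82 nm^(-1/2)

We need A² ∫|f|² dx = 1, taking the integral from 0 to ∞.
With ∫₀^∞ x^0 e^(−αx) dx = 0!/α^1, the integral (without the A² prefactor) comes out to d/2.
Hence A² = 1/[d/2].
Plugging in d = 0.603 yields A = 1.821.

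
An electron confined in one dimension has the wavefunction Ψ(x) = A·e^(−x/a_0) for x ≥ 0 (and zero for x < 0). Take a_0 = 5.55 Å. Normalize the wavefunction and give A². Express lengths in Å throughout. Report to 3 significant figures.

Require ∫ |Ψ|² dx = 1 over the whole domain.
Using ∫₀^∞ xⁿ e^(−αx) dx = n!/αⁿ⁺¹, the integral (without the A² prefactor) comes out to a_0/2.
Setting this equal to 1 gives A² = 1/(a_0/2).
Substituting a_0 = 5.55 gives A² = 0.3604, so A = 0.6003.

A^2 ≈ 0.360 Å^(-1)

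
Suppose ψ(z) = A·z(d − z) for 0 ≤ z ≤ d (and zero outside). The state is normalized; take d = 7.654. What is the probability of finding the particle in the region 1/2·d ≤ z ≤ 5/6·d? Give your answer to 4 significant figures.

The probability is P = ∫ |ψ|² dz over [1/2·d, 5/6·d].
With A² fixed by ∫|ψ|² = 1, i.e. A² = (d^5/30)^(−1), substitute and integrate.
Let u = z/d; then A² and the length scale cancel, so P = ∫_{1/2}^{5/6} u^2·(1 - u)^2 du ÷ ∫_{0}^{1} u^2·(1 - u)^2 du.
With ∫ u^2·(1 - u)^2 du = u^3·(6·u^2 - 15·u + 10)/30 + C, the region integral is ≈ 0.0154835 and the full one is 1/30.
This works out to P = 301/648.

P ≈ 0.4645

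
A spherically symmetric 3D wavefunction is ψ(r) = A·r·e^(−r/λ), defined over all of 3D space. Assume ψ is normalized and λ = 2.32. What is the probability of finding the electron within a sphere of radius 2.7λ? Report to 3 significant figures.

P ≈ 0.627

With dV = 4πr²dr, the probability is ∫|ψ|² dV over r ≤ 2.7λ.
A² is fixed by ∫₀^∞ 4πr²|ψ|² dr = 1, i.e. A² = (3·π·λ^5)^(−1).
Substituting u = r/λ, A², 4π and the length scale all cancel in the ratio: P = ∫_{0}^{2.7} u^4·e^(-2·u) du / ∫_{0}^{∞} u^4·e^(-2·u) du.
Using ∫ u^4·e^(-2·u) du = -(u^4/2 + u^3 + 3·u^2/2 + 3·u/2 + 3/4)·e^(-2·u), the numerator is ≈ 0.47002 and the denominator is 3/4.
The region integral divided by the full integral gives P = 0.6267.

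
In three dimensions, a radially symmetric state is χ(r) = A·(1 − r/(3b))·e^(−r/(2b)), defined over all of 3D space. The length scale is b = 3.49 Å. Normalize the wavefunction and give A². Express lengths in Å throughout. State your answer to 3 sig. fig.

A^2 ≈ 0.00281 Å^(-3)

We need A² ∫|f|² 4πr² dr = 1, taking the integral from 0 to ∞.
The integral (without the A² prefactor) comes out to 8·π·b^3/3.
So A² = (8·π·b^3/3)^(−1).
With b = 3.49: A² = 0.002808 and A = 0.05299.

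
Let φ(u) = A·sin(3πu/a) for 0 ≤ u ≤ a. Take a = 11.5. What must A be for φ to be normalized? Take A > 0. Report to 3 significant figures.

We need A² ∫|f|² du = 1, taking the integral from 0 to a.
The integral (without the A² prefactor) comes out to a/2.
With a = 11.5: A² = 0.1739 and A = 0.4170.

A ≈ 0.417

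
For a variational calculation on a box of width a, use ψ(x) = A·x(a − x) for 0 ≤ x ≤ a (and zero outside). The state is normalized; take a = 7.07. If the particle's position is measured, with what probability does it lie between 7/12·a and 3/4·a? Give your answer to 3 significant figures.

|ψ|² is the probability density, so P = ∫_{7/12·a}^{3/4·a} |ψ|² dx.
Since A² = 1/(a^5/30), this is the region integral divided by the full normalization integral.
In terms of u = x/a (A² and the length scale cancel between numerator and denominator), P = [∫_{7/12}^{3/4} u^2·(1 - u)^2 du] / [∫_{0}^{1} u^2·(1 - u)^2 du].
With ∫ u^2·(1 - u)^2 du = u^3·(6·u^2 - 15·u + 10)/30 + C, the region integral is ≈ 0.0081035 and the full one is 1/30.
This works out to P = 0.2431.

P ≈ 0.243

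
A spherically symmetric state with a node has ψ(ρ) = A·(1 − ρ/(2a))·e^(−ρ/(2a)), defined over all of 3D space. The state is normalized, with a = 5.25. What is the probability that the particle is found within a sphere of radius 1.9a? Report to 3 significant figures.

Integrate the radial probability density 4πρ²|ψ|² over ρ ≤ 1.9a.
Normalization gives A² = 1/(8·π·a^3).
Let u = ρ/a; then A², 4π and the length scale all cancel, so P = ∫_{0}^{1.9} u^2·(1 - u/2)^2·e^(-u) du ÷ ∫_{0}^{∞} u^2·(1 - u/2)^2·e^(-u) du.
Using ∫ u^2·(1 - u/2)^2·e^(-u) du = -(u^4/4 + u^2 + 2·u + 2)·e^(-u), the numerator is ≈ 0.10526 and the denominator is 2.
This evaluates to P = 0.05263.

P ≈ 0.0526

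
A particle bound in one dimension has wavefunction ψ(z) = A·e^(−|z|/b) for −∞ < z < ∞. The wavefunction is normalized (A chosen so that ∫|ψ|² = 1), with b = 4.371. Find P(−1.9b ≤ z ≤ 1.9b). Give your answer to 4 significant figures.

The probability is P = ∫ |ψ|² dz over [−1.9b, 1.9b].
The normalization integral ∫|ψ|²dz over the whole domain equals b·A², and A² cancels in the ratio.
Both integrals are even about z = 0, so only the z ≥ 0 halves are needed (the factors of 2 cancel). Substituting u = z/b, A² and the length scale cancel in the ratio: P = ∫_{0}^{1.9} e^(-2·u) du / ∫_{0}^{∞} e^(-2·u) du.
With ∫ e^(-2·u) du = -e^(-2·u)/2 + C, the region integral is 1/2 - e^(-19/5)/2 and the full one is 1/2.
This works out to P = 0.97763.

P ≈ 0.9776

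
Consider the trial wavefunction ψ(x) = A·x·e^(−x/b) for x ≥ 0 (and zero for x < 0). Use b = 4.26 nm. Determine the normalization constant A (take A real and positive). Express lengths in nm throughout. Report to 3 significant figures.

A ≈ 0.227 nm^(-3/2)

The normalization condition is ∫|ψ|² dx = 1 from 0 to ∞.
Using ∫₀^∞ xⁿ e^(−αx) dx = n!/αⁿ⁺¹, the integral (without the A² prefactor) comes out to b^3/4.
Hence A² = 1/[b^3/4].
Substituting b = 4.26 gives A² = 0.05174, so A = 0.2275.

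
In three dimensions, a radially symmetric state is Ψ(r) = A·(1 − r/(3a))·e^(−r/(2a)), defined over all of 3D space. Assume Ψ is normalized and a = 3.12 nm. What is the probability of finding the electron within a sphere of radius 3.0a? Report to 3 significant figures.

P ≈ 0.353

With dV = 4πr²dr, the probability is ∫|Ψ|² dV over r ≤ 3.0a.
A² is fixed by ∫₀^∞ 4πr²|Ψ|² dr = 1, i.e. A² = (8·π·a^3/3)^(−1).
Let u = r/a; then A², 4π and the length scale all cancel, so P = ∫_{0}^{3.0} u^2·(1 - u/3)^2·e^(-u) du ÷ ∫_{0}^{∞} u^2·(1 - u/3)^2·e^(-u) du.
With ∫ u^2·(1 - u/3)^2·e^(-u) du = (-u^4 + 2·u^3 - 3·u^2 - 6·u - 6)·e^(-u)/9 + C, the region integral is 2/3 - 26·e^(-3)/3 and the full one is 2/3.
Taking the ratio yields P = 0.3528.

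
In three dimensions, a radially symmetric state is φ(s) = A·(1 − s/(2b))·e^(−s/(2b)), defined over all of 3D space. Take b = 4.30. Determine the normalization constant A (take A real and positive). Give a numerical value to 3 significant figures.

Normalization requires ∫|φ|² 4πs² ds = 1, integrated from 0 to ∞.
In 3D with spherical symmetry the volume element is 4πs² ds.
The integral (without the A² prefactor) comes out to 8·π·b^3.
So A² = (8·π·b^3)^(−1).
With b = 4.30: A² = 0.0005004 and A = 0.02237.

A ≈ 0.0224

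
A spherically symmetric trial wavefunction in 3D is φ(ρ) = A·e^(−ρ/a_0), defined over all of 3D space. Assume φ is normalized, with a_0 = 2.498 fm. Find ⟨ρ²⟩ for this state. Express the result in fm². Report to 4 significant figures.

⟨ρ^2⟩ ≈ 18.72 fm^2

⟨ρ²⟩ = ∫ ρ^2 |φ|² 4πρ² dρ over the full domain.
The ratio of the moment integral to the normalization integral gives ⟨ρ²⟩ = 3·a_0^2.
With a_0 = 2.498, ⟨ρ^2⟩ = 18.720.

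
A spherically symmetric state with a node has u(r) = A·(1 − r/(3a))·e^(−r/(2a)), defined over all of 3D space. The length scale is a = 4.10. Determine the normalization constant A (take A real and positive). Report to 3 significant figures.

Require ∫ |u|² 4πr² dr = 1 over the whole domain.
∫|u|² 4πr² dr = A²·(8·π·a^3/3).
Setting this equal to 1 gives A² = 1/(8·π·a^3/3).
Plugging in a = 4.10 yields A = 0.04162.

A ≈ 0.0416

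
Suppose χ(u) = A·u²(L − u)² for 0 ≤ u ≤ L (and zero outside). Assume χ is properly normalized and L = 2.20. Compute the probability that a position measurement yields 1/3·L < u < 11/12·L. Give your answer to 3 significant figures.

P ≈ 0.855

The probability is P = ∫ |χ|² du over [1/3·L, 11/12·L].
The normalization integral ∫|χ|²du over the whole domain equals L^9/630·A², and A² cancels in the ratio.
In terms of t = u/L (A² and the length scale cancel between numerator and denominator), P = [∫_{1/3}^{11/12} t^4·(1 - t)^4 dt] / [∫_{0}^{1} t^4·(1 - t)^4 dt].
With ∫ t^4·(1 - t)^4 dt = t^5·(70·t^4 - 315·t^3 + 540·t^2 - 420·t + 126)/630 + C, the region integral is ≈ 0.0013568 and the full one is 1/630.
This works out to P = 0.8548.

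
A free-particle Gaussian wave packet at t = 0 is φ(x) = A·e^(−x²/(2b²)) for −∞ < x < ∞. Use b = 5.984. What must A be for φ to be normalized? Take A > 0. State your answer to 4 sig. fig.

A ≈ 0.3071

The normalization condition is ∫|φ|² dx = 1 from −∞ to ∞.
Differentiating ∫e^(−αx²) dx = √(π/α) under α to get the higher moments, the integral (without the A² prefactor) comes out to √(π)·b.
Substituting b = 5.984 gives A² = 0.094283, so A = 0.30706.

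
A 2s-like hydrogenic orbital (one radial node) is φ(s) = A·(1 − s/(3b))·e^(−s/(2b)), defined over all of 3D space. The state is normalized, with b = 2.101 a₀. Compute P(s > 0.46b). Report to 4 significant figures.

P ≈ 0.9727

With dV = 4πs²ds, the probability is ∫|φ|² dV over s > 0.46b.
A² is fixed by ∫₀^∞ 4πs²|φ|² ds = 1, i.e. A² = (8·π·b^3/3)^(−1).
Substituting u = s/b, A², 4π and the length scale all cancel in the ratio: P = ∫_{0.46}^{∞} u^2·(1 - u/3)^2·e^(-u) du / ∫_{0}^{∞} u^2·(1 - u/3)^2·e^(-u) du.
An antiderivative of u^2·(1 - u/3)^2·e^(-u) is (-u^4 + 2·u^3 - 3·u^2 - 6·u - 6)·e^(-u)/9; evaluating from 0.46 to ∞ gives ≈ 0.648462, while the full integral is 2/3.
This evaluates to P = 0.97269.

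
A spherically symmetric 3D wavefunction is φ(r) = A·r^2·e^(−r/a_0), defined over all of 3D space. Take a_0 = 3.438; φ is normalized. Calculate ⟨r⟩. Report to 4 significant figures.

⟨r⟩ = ∫ r |φ|² 4πr² dr over the full domain.
Using ∫₀^∞ rⁿ e^(−αr) dr = n!/αⁿ⁺¹, evaluating both integrals, ⟨r⟩ = 7·a_0/2.
Putting a_0 = 3.438 gives 12.033.

⟨r⟩ ≈ 12.03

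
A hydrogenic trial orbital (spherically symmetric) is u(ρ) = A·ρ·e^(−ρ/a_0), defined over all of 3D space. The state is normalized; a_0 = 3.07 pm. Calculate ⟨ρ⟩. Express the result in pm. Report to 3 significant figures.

By definition ⟨ρ⟩ = ∫ ρ |u(ρ)|² 4πρ² dρ.
Using ∫₀^∞ ρⁿ e^(−αρ) dρ = n!/αⁿ⁺¹, evaluating both integrals, ⟨ρ⟩ = 5·a_0/2.
Putting a_0 = 3.07 gives 7.675.

⟨ρ⟩ ≈ 7.68 pm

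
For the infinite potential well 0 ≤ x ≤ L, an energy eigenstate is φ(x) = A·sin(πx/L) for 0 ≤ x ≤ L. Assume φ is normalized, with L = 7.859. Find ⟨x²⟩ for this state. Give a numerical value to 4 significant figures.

⟨x^2⟩ ≈ 17.46

The expectation value is the |φ|²-weighted average of x^2: ∫ x^2|φ|² dx.
Since the A² factors cancel between numerator and denominator, ⟨x²⟩ = -L^2/(2·π^2) + L^2/3.
Putting L = 7.859 gives 17.459.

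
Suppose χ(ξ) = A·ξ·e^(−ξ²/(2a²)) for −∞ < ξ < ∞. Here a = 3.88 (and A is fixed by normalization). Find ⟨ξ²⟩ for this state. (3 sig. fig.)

⟨ξ^2⟩ ≈ 22.6

By definition ⟨ξ²⟩ = ∫ ξ^2 |χ(ξ)|² dξ.
Differentiating ∫e^(−αξ²) dξ = √(π/α) under α to get the higher moments, since the A² factors cancel between numerator and denominator, ⟨ξ²⟩ = 3·a^2/2.
Putting a = 3.88 gives 22.58.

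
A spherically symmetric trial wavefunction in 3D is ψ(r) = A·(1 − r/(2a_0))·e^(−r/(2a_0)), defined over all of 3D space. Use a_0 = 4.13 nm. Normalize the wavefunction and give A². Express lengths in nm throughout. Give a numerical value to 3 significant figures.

A^2 ≈ 0.000565 nm^(-3)

We need A² ∫|f|² 4πr² dr = 1, taking the integral from 0 to ∞.
With ∫₀^∞ r^4 e^(−αr) dr = 4!/α^5, with ψ = A·(1 − r/(2a_0))·e^(−r/(2a_0)), the integral evaluates to A²·[8·π·a_0^3].
With a_0 = 4.13: A² = 0.0005648 and A = 0.02377.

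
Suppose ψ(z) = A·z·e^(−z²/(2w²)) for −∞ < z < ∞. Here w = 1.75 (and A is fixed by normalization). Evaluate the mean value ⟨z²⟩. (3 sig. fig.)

⟨z^2⟩ ≈ 4.59

⟨z²⟩ = ∫ z^2 |ψ|² dz over the full domain.
With ∫_{−∞}^{∞} z^(2m) e^(−αz²) dz = (2m−1)!!·√π / (2^m α^(m+1/2)), the ratio of the moment integral to the normalization integral gives ⟨z²⟩ = 3·w^2/2.
Putting w = 1.75 gives 4.594.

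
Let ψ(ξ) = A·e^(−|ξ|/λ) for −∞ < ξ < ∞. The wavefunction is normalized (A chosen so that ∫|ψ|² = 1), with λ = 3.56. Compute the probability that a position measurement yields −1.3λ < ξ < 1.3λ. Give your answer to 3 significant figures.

|ψ|² is the probability density, so P = ∫_{−1.3λ}^{1.3λ} |ψ|² dξ.
The normalization integral ∫|ψ|²dξ over the whole domain equals λ·A², and A² cancels in the ratio.
By symmetry take twice the ξ ≥ 0 contribution in numerator and denominator; the 2's cancel. Let u = ξ/λ; then A² and the length scale cancel, so P = ∫_{0}^{1.3} e^(-2·u) du ÷ ∫_{0}^{∞} e^(-2·u) du.
An antiderivative of e^(-2·u) is -e^(-2·u)/2; evaluating from 0 to 1.3 gives 1/2 - e^(-13/5)/2, while the full integral is 1/2.
Taking the ratio, P = 0.9257.

P ≈ 0.926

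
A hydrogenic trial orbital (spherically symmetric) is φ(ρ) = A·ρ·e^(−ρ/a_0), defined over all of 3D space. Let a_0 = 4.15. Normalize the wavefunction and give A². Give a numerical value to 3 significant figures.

We need A² ∫|f|² 4πρ² dρ = 1, taking the integral from 0 to ∞.
In 3D with spherical symmetry the volume element is 4πρ² dρ.
Using ∫₀^∞ ρⁿ e^(−αρ) dρ = n!/αⁿ⁺¹, the integral (without the A² prefactor) comes out to 3·π·a_0^5.
Setting this equal to 1 gives A² = 1/(3·π·a_0^5).
Plugging in a_0 = 4.15 yields A = 0.009284.

A^2 ≈ 0.0000862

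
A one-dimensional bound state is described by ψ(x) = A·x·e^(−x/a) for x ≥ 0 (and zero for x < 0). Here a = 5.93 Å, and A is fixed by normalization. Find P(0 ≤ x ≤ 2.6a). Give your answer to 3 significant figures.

P ≈ 0.891

P = ∫_{0}^{2.6a} |ψ(x)|² dx.
The normalization integral ∫|ψ|²dx over the whole domain equals a^3/4·A², and A² cancels in the ratio.
In terms of u = x/a (A² and the length scale cancel between numerator and denominator), P = [∫_{0}^{2.6} u^2·e^(-2·u) du] / [∫_{0}^{∞} u^2·e^(-2·u) du].
An antiderivative of u^2·e^(-2·u) is -(2·u^2 + 2·u + 1)·e^(-2·u)/4; evaluating from 0 to 2.6 gives 1/4 - 493·e^(-26/5)/100, while the full integral is 1/4.
Taking the ratio, P = 0.8912.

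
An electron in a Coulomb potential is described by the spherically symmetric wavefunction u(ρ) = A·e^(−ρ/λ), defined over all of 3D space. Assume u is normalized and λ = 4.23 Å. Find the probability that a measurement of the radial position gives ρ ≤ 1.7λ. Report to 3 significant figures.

P ≈ 0.660

With dV = 4πρ²dρ, the probability is ∫|u|² dV over ρ ≤ 1.7λ.
The full normalization integral is A²·[π·λ^3] = 1, fixing A².
Let t = ρ/λ; then A², 4π and the length scale all cancel, so P = ∫_{0}^{1.7} t^2·e^(-2·t) dt ÷ ∫_{0}^{∞} t^2·e^(-2·t) dt.
An antiderivative of t^2·e^(-2·t) is -(2·t^2 + 2·t + 1)·e^(-2·t)/4; evaluating from 0 to 1.7 gives 1/4 - 509·e^(-17/5)/200, while the full integral is 1/4.
This evaluates to P = 0.6603.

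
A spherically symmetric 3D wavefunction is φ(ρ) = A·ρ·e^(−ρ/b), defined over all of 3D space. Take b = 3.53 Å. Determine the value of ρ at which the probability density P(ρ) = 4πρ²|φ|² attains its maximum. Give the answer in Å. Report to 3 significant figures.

ρ ≈ 7.06 Å

Differentiate P(ρ) = 4πρ²|φ|² with respect to ρ and set to zero.
This gives ρ = 2·b.
With b = 3.53, the most probable radial distance is 7.060 Å.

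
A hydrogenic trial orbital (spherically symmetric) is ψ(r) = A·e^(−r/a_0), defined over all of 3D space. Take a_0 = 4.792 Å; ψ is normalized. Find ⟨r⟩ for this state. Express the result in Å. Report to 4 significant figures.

⟨r⟩ ≈ 7.188 Å

By definition ⟨r⟩ = ∫ r |ψ(r)|² 4πr² dr.
Using ∫₀^∞ rⁿ e^(−αr) dr = n!/αⁿ⁺¹, evaluating both integrals, ⟨r⟩ = 3·a_0/2.
With a_0 = 4.792, ⟨r⟩ = 7.1880.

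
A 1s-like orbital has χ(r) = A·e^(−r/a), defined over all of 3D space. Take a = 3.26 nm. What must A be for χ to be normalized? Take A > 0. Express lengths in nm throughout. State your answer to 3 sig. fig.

A ≈ 0.0959 nm^(-3/2)

Normalization requires ∫|χ|² 4πr² dr = 1, integrated from 0 to ∞.
In 3D with spherical symmetry the volume element is 4πr² dr.
Recall ∫₀^∞ r^m e^(−r/β) dr = m!·β^(m+1), the integral (without the A² prefactor) comes out to π·a^3.
So A² = (π·a^3)^(−1).
Plugging in a = 3.26 yields A = 0.09585.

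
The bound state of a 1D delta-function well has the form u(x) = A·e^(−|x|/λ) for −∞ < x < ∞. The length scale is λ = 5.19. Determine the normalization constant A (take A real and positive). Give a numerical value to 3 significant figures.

A ≈ 0.439

Normalization requires ∫|u|² dx = 1, integrated from −∞ to ∞.
Using ∫₀^∞ xⁿ e^(−αx) dx = n!/αⁿ⁺¹, the integral (without the A² prefactor) comes out to λ.
Setting this equal to 1 gives A² = 1/(λ).
Substituting λ = 5.19 gives A² = 0.1927, so A = 0.4390.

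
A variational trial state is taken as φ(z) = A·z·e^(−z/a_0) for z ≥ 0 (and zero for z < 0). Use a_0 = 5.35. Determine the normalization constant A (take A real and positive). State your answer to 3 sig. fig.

A ≈ 0.162

The normalization condition is ∫|φ|² dz = 1 from 0 to ∞.
The integral (without the A² prefactor) comes out to a_0^3/4.
So A² = (a_0^3/4)^(−1).
Substituting a_0 = 5.35 gives A² = 0.02612, so A = 0.1616.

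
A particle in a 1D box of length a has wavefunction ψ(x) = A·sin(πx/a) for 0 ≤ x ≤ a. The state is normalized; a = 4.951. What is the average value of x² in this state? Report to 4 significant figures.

⟨x^2⟩ ≈ 6.929

By definition ⟨x²⟩ = ∫ x^2 |ψ(x)|² dx.
Since the A² factors cancel between numerator and denominator, ⟨x²⟩ = -a^2/(2·π^2) + a^2/3.
With a = 4.951, ⟨x^2⟩ = 6.9290.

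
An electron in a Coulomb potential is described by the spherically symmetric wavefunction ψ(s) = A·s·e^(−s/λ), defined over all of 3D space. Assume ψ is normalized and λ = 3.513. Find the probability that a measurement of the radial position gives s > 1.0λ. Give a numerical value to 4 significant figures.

P ≈ 0.9473

P = ∫ |ψ|² 4πs² ds over s > 1.0λ.
Normalization gives A² = 1/(3·π·λ^5).
Substituting u = s/λ, A², 4π and the length scale all cancel in the ratio: P = ∫_{1.0}^{∞} u^4·e^(-2·u) du / ∫_{0}^{∞} u^4·e^(-2·u) du.
With ∫ u^4·e^(-2·u) du = -(u^4/2 + u^3 + 3·u^2/2 + 3·u/2 + 3/4)·e^(-2·u) + C, the region integral is 21·e^(-2)/4 and the full one is 3/4.
The region integral divided by the full integral gives P = 0.94735.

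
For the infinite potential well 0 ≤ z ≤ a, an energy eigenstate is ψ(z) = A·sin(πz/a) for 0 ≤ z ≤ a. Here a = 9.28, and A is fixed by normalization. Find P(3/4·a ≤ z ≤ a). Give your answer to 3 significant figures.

P = ∫_{3/4·a}^{a} |ψ(z)|² dz.
Since A² = 1/(a/2), this is the region integral divided by the full normalization integral.
Let u = z/a; then A² and the length scale cancel, so P = ∫_{3/4}^{1} sin(π·u)^2 du ÷ ∫_{0}^{1} sin(π·u)^2 du.
An antiderivative of sin(π·u)^2 is u/2 - sin(2·π·u)/(4·π); evaluating from 3/4 to 1 gives 1/8 - 1/(4·π), while the full integral is 1/2.
The result is P = (-2 + π)/(4·π).

P ≈ 0.0908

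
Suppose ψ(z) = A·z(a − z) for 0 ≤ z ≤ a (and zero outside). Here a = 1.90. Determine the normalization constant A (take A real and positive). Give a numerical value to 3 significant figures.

A ≈ 1.10

We need A² ∫|f|² dz = 1, taking the integral from 0 to a.
With ψ = A·z(a − z), the integral evaluates to A²·[a^5/30].
Hence A² = 1/[a^5/30].
Plugging in a = 1.90 yields A = 1.101.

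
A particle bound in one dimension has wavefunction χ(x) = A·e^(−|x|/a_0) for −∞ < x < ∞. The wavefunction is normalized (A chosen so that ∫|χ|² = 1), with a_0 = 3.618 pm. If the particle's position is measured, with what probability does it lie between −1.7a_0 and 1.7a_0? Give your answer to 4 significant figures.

|χ|² is the probability density, so P = ∫_{−1.7a_0}^{1.7a_0} |χ|² dx.
With A² fixed by ∫|χ|² = 1, i.e. A² = (a_0)^(−1), substitute and integrate.
Both integrals are even about x = 0, so only the x ≥ 0 halves are needed (the factors of 2 cancel). Let u = x/a_0; then A² and the length scale cancel, so P = ∫_{0}^{1.7} e^(-2·u) du ÷ ∫_{0}^{∞} e^(-2·u) du.
An antiderivative of e^(-2·u) is -e^(-2·u)/2; evaluating from 0 to 1.7 gives 1/2 - e^(-17/5)/2, while the full integral is 1/2.
This works out to P = 0.96663.

P ≈ 0.9666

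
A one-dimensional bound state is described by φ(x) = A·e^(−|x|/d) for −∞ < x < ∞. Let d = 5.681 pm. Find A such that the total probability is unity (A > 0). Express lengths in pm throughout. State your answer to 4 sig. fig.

Normalization requires ∫|φ|² dx = 1, integrated from −∞ to ∞.
With ∫₀^∞ x^0 e^(−αx) dx = 0!/α^1, ∫|φ|² dx = A²·(d).
Plugging in d = 5.681 yields A = 0.41955.

A ≈ 0.4196 pm^(-1/2)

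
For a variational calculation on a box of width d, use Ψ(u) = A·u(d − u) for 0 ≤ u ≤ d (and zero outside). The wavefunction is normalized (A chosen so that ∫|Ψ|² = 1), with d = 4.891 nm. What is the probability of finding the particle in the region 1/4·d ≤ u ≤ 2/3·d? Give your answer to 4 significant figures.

P ≈ 0.6866

P = ∫_{1/4·d}^{2/3·d} |Ψ(u)|² du.
With A² fixed by ∫|Ψ|² = 1, i.e. A² = (d^5/30)^(−1), substitute and integrate.
Substituting t = u/d, A² and the length scale cancel in the ratio: P = ∫_{1/4}^{2/3} t^2·(1 - t)^2 dt / ∫_{0}^{1} t^2·(1 - t)^2 dt.
An antiderivative of t^2·(1 - t)^2 is t^3·(6·t^2 - 15·t + 10)/30; evaluating from 1/4 to 2/3 gives ≈ 0.0228869, while the full integral is 1/30.
The result is P = 0.68661.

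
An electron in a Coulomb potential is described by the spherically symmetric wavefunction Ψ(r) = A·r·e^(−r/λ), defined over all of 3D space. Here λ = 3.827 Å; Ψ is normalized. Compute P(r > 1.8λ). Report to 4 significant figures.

P ≈ 0.7064

Integrate the radial probability density 4πr²|Ψ|² over r > 1.8λ.
The full normalization integral is A²·[3·π·λ^5] = 1, fixing A².
Let u = r/λ; then A², 4π and the length scale all cancel, so P = ∫_{1.8}^{∞} u^4·e^(-2·u) du ÷ ∫_{0}^{∞} u^4·e^(-2·u) du.
With ∫ u^4·e^(-2·u) du = -(u^4/2 + u^3 + 3·u^2/2 + 3·u/2 + 3/4)·e^(-2·u) + C, the region integral is ≈ 0.529829 and the full one is 3/4.
Taking the ratio yields P = 0.70644.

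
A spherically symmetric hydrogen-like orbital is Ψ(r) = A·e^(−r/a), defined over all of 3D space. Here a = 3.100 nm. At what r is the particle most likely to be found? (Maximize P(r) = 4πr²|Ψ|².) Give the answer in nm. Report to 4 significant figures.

Differentiate P(r) = 4πr²|Ψ|² with respect to r and set to zero.
Solving yields r = a.
With a = 3.100, the most probable radial distance is 3.1000 nm.

r ≈ 3.100 nm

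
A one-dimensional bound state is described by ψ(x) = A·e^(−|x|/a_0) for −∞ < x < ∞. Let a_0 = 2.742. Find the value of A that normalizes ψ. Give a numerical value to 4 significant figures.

A ≈ 0.6039

The normalization condition is ∫|ψ|² dx = 1 from −∞ to ∞.
The integral (without the A² prefactor) comes out to a_0.
Hence A² = 1/[a_0].
Plugging in a_0 = 2.742 yields A = 0.60390.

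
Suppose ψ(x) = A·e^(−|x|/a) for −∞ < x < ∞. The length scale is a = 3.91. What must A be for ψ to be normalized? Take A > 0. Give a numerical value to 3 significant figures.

A ≈ 0.506

Normalization requires ∫|ψ|² dx = 1, integrated from −∞ to ∞.
With ψ = A·e^(−|x|/a), the integral evaluates to A²·[a].
So A² = (a)^(−1).
With a = 3.91: A² = 0.2558 and A = 0.5057.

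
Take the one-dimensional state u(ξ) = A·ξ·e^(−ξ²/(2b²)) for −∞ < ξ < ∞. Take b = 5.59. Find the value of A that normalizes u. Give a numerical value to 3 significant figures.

A ≈ 0.0804

Require ∫ |u|² dξ = 1 over the whole domain.
Differentiating ∫e^(−αξ²) dξ = √(π/α) under α to get the higher moments, ∫|u|² dξ = A²·(√(π)·b^3/2).
With b = 5.59: A² = 0.006460 and A = 0.08037.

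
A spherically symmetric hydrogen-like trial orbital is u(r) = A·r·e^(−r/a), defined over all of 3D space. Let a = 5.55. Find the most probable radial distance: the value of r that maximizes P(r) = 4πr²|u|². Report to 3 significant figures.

The maximum of P(r) = 4πr²|u|² occurs where its derivative vanishes.
This gives r = 2·a.
With a = 5.55, the most probable radial distance is 11.10.

r ≈ 11.1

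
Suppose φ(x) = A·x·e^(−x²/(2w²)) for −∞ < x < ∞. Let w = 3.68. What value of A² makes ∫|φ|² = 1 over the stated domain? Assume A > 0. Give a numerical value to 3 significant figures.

Require ∫ |φ|² dx = 1 over the whole domain.
With φ = A·x·e^(−x²/(2w²)), the integral evaluates to A²·[√(π)·w^3/2].
Plugging in w = 3.68 yields A = 0.1505.

A^2 ≈ 0.0226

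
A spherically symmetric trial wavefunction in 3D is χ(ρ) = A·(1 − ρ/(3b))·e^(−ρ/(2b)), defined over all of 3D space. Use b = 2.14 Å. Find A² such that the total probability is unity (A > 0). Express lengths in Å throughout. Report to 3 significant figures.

Normalization requires ∫|χ|² 4πρ² dρ = 1, integrated from 0 to ∞.
(Spherical symmetry: dV = 4πρ² dρ.)
Using ∫₀^∞ ρⁿ e^(−αρ) dρ = n!/αⁿ⁺¹, carrying out the integral gives A² · 8·π·b^3/3.
With b = 2.14: A² = 0.01218 and A = 0.1104.

A^2 ≈ 0.0122 Å^(-3)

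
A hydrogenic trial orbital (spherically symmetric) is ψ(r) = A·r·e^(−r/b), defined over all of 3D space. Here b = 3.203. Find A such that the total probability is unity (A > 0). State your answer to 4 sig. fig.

Require ∫ |ψ|² 4πr² dr = 1 over the whole domain.
(Spherical symmetry: dV = 4πr² dr.)
The integral (without the A² prefactor) comes out to 3·π·b^5.
Setting this equal to 1 gives A² = 1/(3·π·b^5).
Plugging in b = 3.203 yields A = 0.017741.

A ≈ 0.01774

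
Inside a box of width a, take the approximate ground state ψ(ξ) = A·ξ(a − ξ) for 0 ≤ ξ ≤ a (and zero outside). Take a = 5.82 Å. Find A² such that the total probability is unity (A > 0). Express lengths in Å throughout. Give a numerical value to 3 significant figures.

Normalization requires ∫|ψ|² dξ = 1, integrated from 0 to a.
Expanding the polynomial and integrating term by term, with ψ = A·ξ(a − ξ), the integral evaluates to A²·[a^5/30].
So A² = (a^5/30)^(−1).
Substituting a = 5.82 gives A² = 0.004493, so A = 0.06703.

A^2 ≈ 0.00449 Å^(-5)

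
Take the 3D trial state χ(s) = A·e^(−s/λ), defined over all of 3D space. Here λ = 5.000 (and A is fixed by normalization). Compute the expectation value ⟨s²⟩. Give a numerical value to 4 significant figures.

By definition ⟨s²⟩ = ∫ s^2 |χ(s)|² 4πs² ds.
Evaluating both integrals, ⟨s²⟩ = 3·λ^2.
With λ = 5.000, ⟨s^2⟩ = 75.000.

⟨s^2⟩ ≈ 75.00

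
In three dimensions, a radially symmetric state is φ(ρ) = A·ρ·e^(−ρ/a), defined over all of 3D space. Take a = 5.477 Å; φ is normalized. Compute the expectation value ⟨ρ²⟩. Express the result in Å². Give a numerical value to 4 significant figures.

By definition ⟨ρ²⟩ = ∫ ρ^2 |φ(ρ)|² 4πρ² dρ.
The ratio of the moment integral to the normalization integral gives ⟨ρ²⟩ = 15·a^2/2.
With a = 5.477, ⟨ρ^2⟩ = 224.98.

⟨ρ^2⟩ ≈ 225.0 Å^2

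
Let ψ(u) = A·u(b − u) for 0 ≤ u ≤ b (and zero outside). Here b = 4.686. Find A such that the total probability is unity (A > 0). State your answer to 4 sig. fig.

A ≈ 0.1152

The normalization condition is ∫|ψ|² du = 1 from 0 to b.
Expanding the polynomial and integrating term by term, the integral (without the A² prefactor) comes out to b^5/30.
So A² = (b^5/30)^(−1).
Plugging in b = 4.686 yields A = 0.11523.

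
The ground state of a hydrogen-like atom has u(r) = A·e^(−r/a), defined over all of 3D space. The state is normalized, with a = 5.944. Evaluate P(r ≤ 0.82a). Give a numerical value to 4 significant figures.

With dV = 4πr²dr, the probability is ∫|u|² dV over r ≤ 0.82a.
Normalization gives A² = 1/(π·a^3).
Substituting t = r/a, A², 4π and the length scale all cancel in the ratio: P = ∫_{0}^{0.82} t^2·e^(-2·t) dt / ∫_{0}^{∞} t^2·e^(-2·t) dt.
Using ∫ t^2·e^(-2·t) dt = -(2·t^2 + 2·t + 1)·e^(-2·t)/4, the numerator is 1/4 - 4981·e^(-41/25)/5000 and the denominator is 1/4.
Taking the ratio yields P = 0.22703.

P ≈ 0.2270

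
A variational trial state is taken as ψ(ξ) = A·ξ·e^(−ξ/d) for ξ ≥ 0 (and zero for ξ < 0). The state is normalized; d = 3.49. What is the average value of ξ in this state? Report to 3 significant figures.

⟨ξ⟩ ≈ 5.24

By definition ⟨ξ⟩ = ∫ ξ |ψ(ξ)|² dξ.
Evaluating both integrals, ⟨ξ⟩ = 3·d/2.
With d = 3.49, ⟨ξ⟩ = 5.235.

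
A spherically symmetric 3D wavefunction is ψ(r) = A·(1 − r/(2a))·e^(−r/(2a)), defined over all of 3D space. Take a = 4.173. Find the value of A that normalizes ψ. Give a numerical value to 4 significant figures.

A ≈ 0.02340

Normalization requires ∫|ψ|² 4πr² dr = 1, integrated from 0 to ∞.
(Spherical symmetry: dV = 4πr² dr.)
∫|ψ|² 4πr² dr = A²·(8·π·a^3).
Hence A² = 1/[8·π·a^3].
Plugging in a = 4.173 yields A = 0.023400.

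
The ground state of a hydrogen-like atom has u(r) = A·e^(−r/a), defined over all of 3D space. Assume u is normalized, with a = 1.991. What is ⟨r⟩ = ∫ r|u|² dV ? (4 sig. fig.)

⟨r⟩ ≈ 2.987

The expectation value is the |u|²-weighted average of r: ∫ r|u|² 4πr² dr.
The ratio of the moment integral to the normalization integral gives ⟨r⟩ = 3·a/2.
With a = 1.991, ⟨r⟩ = 2.9865.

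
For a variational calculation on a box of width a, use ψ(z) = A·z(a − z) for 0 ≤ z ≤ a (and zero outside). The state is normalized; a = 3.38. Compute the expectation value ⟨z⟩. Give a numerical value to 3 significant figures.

⟨z⟩ ≈ 1.69

The expectation value is the |ψ|²-weighted average of z: ∫ z|ψ|² dz.
Since the A² factors cancel between numerator and denominator, ⟨z⟩ = a/2.
Putting a = 3.38 gives 1.690.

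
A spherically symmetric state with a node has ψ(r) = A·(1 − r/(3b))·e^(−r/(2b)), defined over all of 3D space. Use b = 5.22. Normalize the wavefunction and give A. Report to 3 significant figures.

A ≈ 0.0290

We need A² ∫|f|² 4πr² dr = 1, taking the integral from 0 to ∞.
Using ∫₀^∞ rⁿ e^(−αr) dr = n!/αⁿ⁺¹, with ψ = A·(1 − r/(3b))·e^(−r/(2b)), the integral evaluates to A²·[8·π·b^3/3].
With b = 5.22: A² = 0.0008392 and A = 0.02897.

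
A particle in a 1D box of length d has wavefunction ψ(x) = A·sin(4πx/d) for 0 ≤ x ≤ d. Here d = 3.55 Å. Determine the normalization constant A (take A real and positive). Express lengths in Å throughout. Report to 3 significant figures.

The normalization condition is ∫|ψ|² dx = 1 from 0 to d.
With ∫₀^d sin²(nπx/d) dx = d/2, with ψ = A·sin(4πx/d), the integral evaluates to A²·[d/2].
Hence A² = 1/[d/2].
With d = 3.55: A² = 0.5634 and A = 0.7506.

A ≈ 0.751 Å^(-1/2)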